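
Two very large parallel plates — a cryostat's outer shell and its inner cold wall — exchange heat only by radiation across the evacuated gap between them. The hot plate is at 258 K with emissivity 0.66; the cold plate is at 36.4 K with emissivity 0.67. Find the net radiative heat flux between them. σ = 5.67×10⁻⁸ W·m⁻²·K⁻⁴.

For two infinite grey parallel plates, q = σ(T₁⁴ − T₂⁴)/(1/ε₁ + 1/ε₂ − 1).
T₁⁴ − T₂⁴ = 4.431×10⁹ − 1.756×10⁶ = 4.429×10⁹ K⁴.
1/ε₁ + 1/ε₂ − 1 = 1.515 + 1.493 − 1 = 2.008.
q = 5.67×10⁻⁸ × 4.429×10⁹ / 2.008.

q ≈ 125 W/m²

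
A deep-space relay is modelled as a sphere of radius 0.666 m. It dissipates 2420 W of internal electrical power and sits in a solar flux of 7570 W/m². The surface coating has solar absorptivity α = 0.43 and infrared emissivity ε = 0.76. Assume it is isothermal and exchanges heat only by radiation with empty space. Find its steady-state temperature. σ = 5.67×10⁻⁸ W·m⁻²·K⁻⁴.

T ≈ 413 K

At steady state, absorbed solar power + internal power = radiated power.
Absorbed: α·S·A_cross = 0.43·7570·1.393 = 4536 W (cross-section πr²).
Total input = 4536 + 2420 = 6956 W.
Radiated: εσ·A_surf·T⁴ with A_surf = 4πr² = 5.574 m².
T⁴ = 6956/(0.76·5.67×10⁻⁸·5.574) = 2.896×10¹⁰ K⁴.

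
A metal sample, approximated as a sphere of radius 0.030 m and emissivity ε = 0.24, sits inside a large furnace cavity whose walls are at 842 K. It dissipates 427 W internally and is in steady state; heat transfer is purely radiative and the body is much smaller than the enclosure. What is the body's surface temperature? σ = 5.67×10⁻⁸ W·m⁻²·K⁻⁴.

For a small grey body in a large enclosure, net radiated power = εσA(T⁴ − T_w⁴).
Steady state: P = εσA(T⁴ − T_w⁴) with A = 4πr² = 0.01131 m².
T⁴ = P/(εσA) + T_w⁴ = 427/(0.24·5.67×10⁻⁸·0.01131) + (842)⁴
    = 2.774×10¹² + 5.026×10¹¹ = 3.277×10¹² K⁴.

T ≈ 1350 K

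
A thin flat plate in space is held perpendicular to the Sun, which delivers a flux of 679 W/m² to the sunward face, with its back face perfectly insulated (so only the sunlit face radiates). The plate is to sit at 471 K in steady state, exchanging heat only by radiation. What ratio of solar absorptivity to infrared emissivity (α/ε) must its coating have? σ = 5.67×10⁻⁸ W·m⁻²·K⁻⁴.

Balance: αS·A = εσ·1A·T⁴ ⇒ α/ε = σT⁴/S.
α/ε = 5.67×10⁻⁸·(471)⁴/679 = 5.67×10⁻⁸·4.921×10¹⁰/679.

α/ε ≈ 4.11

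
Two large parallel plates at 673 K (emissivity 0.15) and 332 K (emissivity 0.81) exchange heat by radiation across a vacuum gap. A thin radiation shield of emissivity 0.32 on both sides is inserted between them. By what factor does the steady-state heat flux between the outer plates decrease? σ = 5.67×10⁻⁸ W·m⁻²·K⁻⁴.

factor ≈ 1.76

Without shield: q₀ = σΔ(T⁴)/(1/ε₁+1/ε₂−1) with denominator 6.901.
With shield the two gaps are in series; the resistances add: (1/ε₁+1/ε_s−1)+(1/ε_s+1/ε₂−1) = 8.792+3.360 = 12.15.
Heat-flux ratio q₀/q = 12.15/6.901.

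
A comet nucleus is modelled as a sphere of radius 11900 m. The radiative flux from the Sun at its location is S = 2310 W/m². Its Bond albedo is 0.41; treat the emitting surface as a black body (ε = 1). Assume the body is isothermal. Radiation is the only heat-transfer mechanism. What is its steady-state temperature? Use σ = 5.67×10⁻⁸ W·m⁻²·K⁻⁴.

T ≈ 278 K

At equilibrium, absorbed power = emitted power.
Absorbing cross-section = πr² = 4.449×10⁸ m²; emitting surface = 4πr² = 1.780×10⁹ m² (ratio 4).
(1−a)S·A_cross = εσ·A_surf·T⁴  ⇒  T⁴ = (1−a)S/(4σ).
T⁴ = 0.590·2310/(4·5.67×10⁻⁸) = 6.009×10⁹ K⁴.
T = (6.009×10⁹)^(1/4).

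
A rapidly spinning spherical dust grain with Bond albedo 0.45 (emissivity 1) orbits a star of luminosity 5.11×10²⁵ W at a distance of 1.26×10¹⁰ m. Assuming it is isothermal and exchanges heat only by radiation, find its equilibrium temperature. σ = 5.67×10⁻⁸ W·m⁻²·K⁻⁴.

T ≈ 499 K

First find the stellar flux at distance d: S = L/(4πd²) = 5.11×10²⁵/(4π·(1.26×10¹⁰)²) = 25610 W/m².
For an isothermal sphere, absorbed (1−a)S·πr² = emitted σ·4πr²·T⁴, so T⁴ = (1−a)S/(4σ).
T⁴ = 0.550·25610/(4·5.67×10⁻⁸) = 6.211×10¹⁰ K⁴.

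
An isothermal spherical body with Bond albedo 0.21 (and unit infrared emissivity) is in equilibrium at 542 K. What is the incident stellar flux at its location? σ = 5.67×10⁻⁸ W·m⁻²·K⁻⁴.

S ≈ 24800 W/m²

(1−a)S·πr² = σ·4πr²·T⁴ ⇒ S = 4σT⁴/(1−a).
S = 4·5.67×10⁻⁸·8.630×10¹⁰/0.790.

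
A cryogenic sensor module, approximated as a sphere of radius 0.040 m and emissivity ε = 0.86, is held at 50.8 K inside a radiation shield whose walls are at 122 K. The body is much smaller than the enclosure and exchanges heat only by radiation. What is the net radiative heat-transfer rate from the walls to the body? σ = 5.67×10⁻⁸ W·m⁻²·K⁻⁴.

P_net ≈ 0.211 W

For a small grey body in a large enclosure: P_net = εσA(T_body⁴ − T_wall⁴).
A = 4πr² = 0.02011 m²; T_body⁴ − T_wall⁴ = 6.660×10⁶ − 2.215×10⁸ = -2.149×10⁸ K⁴.
|P_net| = 0.86·5.67×10⁻⁸·0.02011·2.149×10⁸.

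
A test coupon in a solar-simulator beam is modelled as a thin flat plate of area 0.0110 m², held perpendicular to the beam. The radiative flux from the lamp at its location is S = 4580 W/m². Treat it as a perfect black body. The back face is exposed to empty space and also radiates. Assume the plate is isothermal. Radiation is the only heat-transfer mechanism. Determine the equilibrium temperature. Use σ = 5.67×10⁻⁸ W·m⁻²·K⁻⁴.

T ≈ 448 K

At equilibrium, absorbed power = emitted power.
Absorbing cross-section = A = 0.01100 m²; emitting surface = 2A = 0.02200 m² (ratio 2).
S·A_cross = εσ·A_surf·T⁴  ⇒  T⁴ = S/(2σ).
T⁴ = 1.00·4580/(2·5.67×10⁻⁸) = 4.039×10¹⁰ K⁴.
T = (4.039×10¹⁰)^(1/4).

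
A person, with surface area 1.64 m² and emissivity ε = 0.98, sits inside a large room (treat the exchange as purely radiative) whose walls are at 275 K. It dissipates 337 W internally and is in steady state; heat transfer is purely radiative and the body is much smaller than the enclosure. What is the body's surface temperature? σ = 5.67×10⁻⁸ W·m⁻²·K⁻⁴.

For a small grey body in a large enclosure, net radiated power = εσA(T⁴ − T_w⁴).
Steady state: P = εσA(T⁴ − T_w⁴) with A = 1.64 m².
T⁴ = P/(εσA) + T_w⁴ = 337/(0.98·5.67×10⁻⁸·1.640) + (275)⁴
    = 3.698×10⁹ + 5.719×10⁹ = 9.417×10⁹ K⁴.

T ≈ 312 K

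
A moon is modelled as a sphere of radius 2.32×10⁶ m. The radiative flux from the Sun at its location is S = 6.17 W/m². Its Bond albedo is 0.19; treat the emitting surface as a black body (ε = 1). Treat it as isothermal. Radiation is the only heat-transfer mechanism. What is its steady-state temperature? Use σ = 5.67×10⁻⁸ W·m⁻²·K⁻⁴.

At equilibrium, absorbed power = emitted power.
Absorbing cross-section = πr² = 1.691×10¹³ m²; emitting surface = 4πr² = 6.764×10¹³ m² (ratio 4).
(1−a)S·A_cross = εσ·A_surf·T⁴  ⇒  T⁴ = (1−a)S/(4σ).
T⁴ = 0.810·6.17/(4·5.67×10⁻⁸) = 2.204×10⁷ K⁴.
T = (2.204×10⁷)^(1/4).

T ≈ 68.5 K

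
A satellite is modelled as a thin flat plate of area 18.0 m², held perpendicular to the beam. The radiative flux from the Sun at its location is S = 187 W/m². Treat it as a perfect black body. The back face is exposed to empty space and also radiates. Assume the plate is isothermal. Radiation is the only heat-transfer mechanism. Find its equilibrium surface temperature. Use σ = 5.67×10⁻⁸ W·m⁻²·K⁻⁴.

T ≈ 202 K

At equilibrium, absorbed power = emitted power.
Absorbing cross-section = A = 18.00 m²; emitting surface = 2A = 36.00 m² (ratio 2).
S·A_cross = εσ·A_surf·T⁴  ⇒  T⁴ = S/(2σ).
T⁴ = 1.00·187/(2·5.67×10⁻⁸) = 1.649×10⁹ K⁴.
T = (1.649×10⁹)^(1/4).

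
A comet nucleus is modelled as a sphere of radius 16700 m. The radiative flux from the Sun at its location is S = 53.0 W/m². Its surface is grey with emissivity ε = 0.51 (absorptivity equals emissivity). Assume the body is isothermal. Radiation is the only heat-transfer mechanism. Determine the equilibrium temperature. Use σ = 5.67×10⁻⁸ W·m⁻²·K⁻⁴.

T ≈ 124 K

At equilibrium, absorbed power = emitted power.
Absorbing cross-section = πr² = 8.762×10⁸ m²; emitting surface = 4πr² = 3.505×10⁹ m² (ratio 4).
εS·A_cross = εσ·A_surf·T⁴  ⇒  T⁴ = S/(4σ)   (ε cancels).
T⁴ = 53.0/(4·5.67×10⁻⁸) = 2.337×10⁸ K⁴.
T = (2.337×10⁸)^(1/4).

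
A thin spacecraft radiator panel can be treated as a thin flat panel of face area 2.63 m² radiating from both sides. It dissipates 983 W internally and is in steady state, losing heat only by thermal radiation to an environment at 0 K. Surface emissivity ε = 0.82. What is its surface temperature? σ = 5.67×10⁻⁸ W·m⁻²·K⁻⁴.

Steady state: internal power = radiated power, P = εσA T⁴.
Radiating area A = 2·2.63 = 5.260 m².
T⁴ = P/(εσA) = 983/(0.82·5.67×10⁻⁸·5.260) = 4.019×10⁹ K⁴.
T = (4.019×10⁹)^(1/4).

T ≈ 252 K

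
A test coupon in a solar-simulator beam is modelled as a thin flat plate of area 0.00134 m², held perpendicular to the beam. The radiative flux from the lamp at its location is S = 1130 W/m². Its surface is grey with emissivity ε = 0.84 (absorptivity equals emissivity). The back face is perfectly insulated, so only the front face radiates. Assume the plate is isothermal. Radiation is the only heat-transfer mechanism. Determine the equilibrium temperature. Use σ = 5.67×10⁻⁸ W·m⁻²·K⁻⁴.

At equilibrium, absorbed power = emitted power.
Absorbing cross-section = A = 0.001340 m²; emitting surface = A = 0.001340 m² (ratio 1).
εS·A_cross = εσ·A_surf·T⁴  ⇒  T⁴ = S/(1σ)   (ε cancels).
T⁴ = 1130/(1·5.67×10⁻⁸) = 1.993×10¹⁰ K⁴.
T = (1.993×10¹⁰)^(1/4).

T ≈ 376 K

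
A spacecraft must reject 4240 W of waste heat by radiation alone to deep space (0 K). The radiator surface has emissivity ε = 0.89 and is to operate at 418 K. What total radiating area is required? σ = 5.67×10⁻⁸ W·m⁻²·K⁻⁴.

P = εσA T⁴ ⇒ A = P/(εσT⁴).
T⁴ = 3.053×10¹⁰ K⁴.
A = 4240/(0.89 × 5.67×10⁻⁸ × 3.053×10¹⁰).

A ≈ 2.75 m²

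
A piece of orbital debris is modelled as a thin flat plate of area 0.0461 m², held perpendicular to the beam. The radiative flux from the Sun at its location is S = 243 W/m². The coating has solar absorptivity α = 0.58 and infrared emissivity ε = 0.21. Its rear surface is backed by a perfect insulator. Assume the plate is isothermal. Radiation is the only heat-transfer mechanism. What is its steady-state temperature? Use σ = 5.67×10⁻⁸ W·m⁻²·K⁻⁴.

T ≈ 330 K

At equilibrium, absorbed power = emitted power.
Absorbing cross-section = A = 0.04610 m²; emitting surface = A = 0.04610 m² (ratio 1).
αS·A_cross = εσ·A_surf·T⁴  ⇒  T⁴ = αS/(ε·1σ).
T⁴ = 0.580·243/(0.21·1·5.67×10⁻⁸) = 1.184×10¹⁰ K⁴.
T = (1.184×10¹⁰)^(1/4).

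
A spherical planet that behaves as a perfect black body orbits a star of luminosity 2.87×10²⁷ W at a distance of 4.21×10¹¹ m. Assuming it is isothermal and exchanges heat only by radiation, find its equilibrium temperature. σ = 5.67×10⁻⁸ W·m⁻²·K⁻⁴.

First find the stellar flux at distance d: S = L/(4πd²) = 2.87×10²⁷/(4π·(4.21×10¹¹)²) = 1289 W/m².
For an isothermal sphere, absorbed (1−a)S·πr² = emitted σ·4πr²·T⁴, so T⁴ = (1−a)S/(4σ).
T⁴ = 1.00·1289/(4·5.67×10⁻⁸) = 5.682×10⁹ K⁴.

T ≈ 275 K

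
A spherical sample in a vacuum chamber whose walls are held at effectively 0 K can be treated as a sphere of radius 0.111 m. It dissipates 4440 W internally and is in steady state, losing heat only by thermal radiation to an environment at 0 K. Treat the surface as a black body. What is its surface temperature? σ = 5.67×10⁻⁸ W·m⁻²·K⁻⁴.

Steady state: internal power = radiated power, P = εσA T⁴.
Radiating area A = 4πr² = 0.1548 m².
T⁴ = P/(εσA) = 4440/(1.0·5.67×10⁻⁸·0.1548) = 5.058×10¹¹ K⁴.
T = (5.058×10¹¹)^(1/4).

T ≈ 843 K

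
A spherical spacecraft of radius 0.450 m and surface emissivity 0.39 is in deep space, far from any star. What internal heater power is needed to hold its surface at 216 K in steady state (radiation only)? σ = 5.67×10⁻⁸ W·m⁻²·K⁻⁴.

P = εσ·4πr²·T⁴.
4πr² = 2.545 m²; T⁴ = 2.177×10⁹ K⁴.
P = 0.39·5.67×10⁻⁸·2.545·2.177×10⁹.

P ≈ 122 W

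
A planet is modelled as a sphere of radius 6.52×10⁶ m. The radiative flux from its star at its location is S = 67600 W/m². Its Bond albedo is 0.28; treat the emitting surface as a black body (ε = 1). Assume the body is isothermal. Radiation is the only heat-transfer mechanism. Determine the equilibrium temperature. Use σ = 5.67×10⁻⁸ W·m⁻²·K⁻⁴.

T ≈ 681 K

At equilibrium, absorbed power = emitted power.
Absorbing cross-section = πr² = 1.336×10¹⁴ m²; emitting surface = 4πr² = 5.342×10¹⁴ m² (ratio 4).
(1−a)S·A_cross = εσ·A_surf·T⁴  ⇒  T⁴ = (1−a)S/(4σ).
T⁴ = 0.720·67600/(4·5.67×10⁻⁸) = 2.146×10¹¹ K⁴.
T = (2.146×10¹¹)^(1/4).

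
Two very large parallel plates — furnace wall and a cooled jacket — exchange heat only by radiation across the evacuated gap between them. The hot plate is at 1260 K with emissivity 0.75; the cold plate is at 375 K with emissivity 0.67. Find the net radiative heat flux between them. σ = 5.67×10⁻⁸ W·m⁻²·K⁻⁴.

For two infinite grey parallel plates, q = σ(T₁⁴ − T₂⁴)/(1/ε₁ + 1/ε₂ − 1).
T₁⁴ − T₂⁴ = 2.520×10¹² − 1.978×10¹⁰ = 2.501×10¹² K⁴.
1/ε₁ + 1/ε₂ − 1 = 1.333 + 1.493 − 1 = 1.826.
q = 5.67×10⁻⁸ × 2.501×10¹² / 1.826.

q ≈ 77700 W/m²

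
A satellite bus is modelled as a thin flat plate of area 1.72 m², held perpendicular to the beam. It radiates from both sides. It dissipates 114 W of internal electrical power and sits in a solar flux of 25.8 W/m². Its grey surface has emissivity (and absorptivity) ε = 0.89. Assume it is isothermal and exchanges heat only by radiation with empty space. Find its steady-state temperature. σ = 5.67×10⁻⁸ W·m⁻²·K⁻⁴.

At steady state, absorbed solar power + internal power = radiated power.
Absorbed: α·S·A_cross = 0.89·25.8·1.720 = 39.49 W (cross-section A).
Total input = 39.49 + 114 = 153.5 W.
Radiated: εσ·A_surf·T⁴ with A_surf = 2A = 3.440 m².
T⁴ = 153.5/(0.89·5.67×10⁻⁸·3.440) = 8.842×10⁸ K⁴.

T ≈ 172 K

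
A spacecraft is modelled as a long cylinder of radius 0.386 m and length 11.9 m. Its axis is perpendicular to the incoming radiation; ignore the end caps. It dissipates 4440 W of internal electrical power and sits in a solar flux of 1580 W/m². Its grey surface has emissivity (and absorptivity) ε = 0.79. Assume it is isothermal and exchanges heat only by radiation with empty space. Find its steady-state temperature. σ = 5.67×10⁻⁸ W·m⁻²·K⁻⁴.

T ≈ 333 K

At steady state, absorbed solar power + internal power = radiated power.
Absorbed: α·S·A_cross = 0.79·1580·9.187 = 11470 W (cross-section 2rL).
Total input = 11470 + 4440 = 15910 W.
Radiated: εσ·A_surf·T⁴ with A_surf = 2πrL = 28.86 m².
T⁴ = 15910/(0.79·5.67×10⁻⁸·28.86) = 1.230×10¹⁰ K⁴.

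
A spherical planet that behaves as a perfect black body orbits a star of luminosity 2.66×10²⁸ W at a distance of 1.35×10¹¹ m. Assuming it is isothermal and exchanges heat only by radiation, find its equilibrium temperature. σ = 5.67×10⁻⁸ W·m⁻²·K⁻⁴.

First find the stellar flux at distance d: S = L/(4πd²) = 2.66×10²⁸/(4π·(1.35×10¹¹)²) = 1.161×10⁵ W/m².
For an isothermal sphere, absorbed (1−a)S·πr² = emitted σ·4πr²·T⁴, so T⁴ = (1−a)S/(4σ).
T⁴ = 1.00·1.161×10⁵/(4·5.67×10⁻⁸) = 5.121×10¹¹ K⁴.

T ≈ 846 K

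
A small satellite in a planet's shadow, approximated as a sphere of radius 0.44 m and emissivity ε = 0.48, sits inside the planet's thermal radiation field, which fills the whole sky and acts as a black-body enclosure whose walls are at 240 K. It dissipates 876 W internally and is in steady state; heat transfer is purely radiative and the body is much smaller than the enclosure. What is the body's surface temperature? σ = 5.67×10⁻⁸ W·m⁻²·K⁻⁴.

T ≈ 359 K

For a small grey body in a large enclosure, net radiated power = εσA(T⁴ − T_w⁴).
Steady state: P = εσA(T⁴ − T_w⁴) with A = 4πr² = 2.433 m².
T⁴ = P/(εσA) + T_w⁴ = 876/(0.48·5.67×10⁻⁸·2.433) + (240)⁴
    = 1.323×10¹⁰ + 3.318×10⁹ = 1.655×10¹⁰ K⁴.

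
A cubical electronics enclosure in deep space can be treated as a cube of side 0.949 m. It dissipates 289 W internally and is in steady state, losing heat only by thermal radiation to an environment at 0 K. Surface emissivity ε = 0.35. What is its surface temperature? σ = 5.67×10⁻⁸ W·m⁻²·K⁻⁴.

T ≈ 228 K

Steady state: internal power = radiated power, P = εσA T⁴.
Radiating area A = 6L² = 5.404 m².
T⁴ = P/(εσA) = 289/(0.35·5.67×10⁻⁸·5.404) = 2.695×10⁹ K⁴.
T = (2.695×10⁹)^(1/4).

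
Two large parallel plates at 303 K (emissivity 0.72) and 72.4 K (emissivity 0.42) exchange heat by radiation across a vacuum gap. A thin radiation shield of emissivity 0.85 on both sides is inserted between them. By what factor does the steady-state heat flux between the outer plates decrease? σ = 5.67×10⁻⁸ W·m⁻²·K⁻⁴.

factor ≈ 1.49

Without shield: q₀ = σΔ(T⁴)/(1/ε₁+1/ε₂−1) with denominator 2.770.
With shield the two gaps are in series; the resistances add: (1/ε₁+1/ε_s−1)+(1/ε_s+1/ε₂−1) = 1.565+2.557 = 4.123.
Heat-flux ratio q₀/q = 4.123/2.770.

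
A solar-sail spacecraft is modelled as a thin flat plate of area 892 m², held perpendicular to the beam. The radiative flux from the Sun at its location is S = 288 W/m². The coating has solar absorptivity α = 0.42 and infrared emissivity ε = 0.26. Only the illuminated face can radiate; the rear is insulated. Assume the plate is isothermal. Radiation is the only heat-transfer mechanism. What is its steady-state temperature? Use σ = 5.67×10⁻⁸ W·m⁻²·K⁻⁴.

At equilibrium, absorbed power = emitted power.
Absorbing cross-section = A = 892.0 m²; emitting surface = A = 892.0 m² (ratio 1).
αS·A_cross = εσ·A_surf·T⁴  ⇒  T⁴ = αS/(ε·1σ).
T⁴ = 0.420·288/(0.26·1·5.67×10⁻⁸) = 8.205×10⁹ K⁴.
T = (8.205×10⁹)^(1/4).

T ≈ 301 K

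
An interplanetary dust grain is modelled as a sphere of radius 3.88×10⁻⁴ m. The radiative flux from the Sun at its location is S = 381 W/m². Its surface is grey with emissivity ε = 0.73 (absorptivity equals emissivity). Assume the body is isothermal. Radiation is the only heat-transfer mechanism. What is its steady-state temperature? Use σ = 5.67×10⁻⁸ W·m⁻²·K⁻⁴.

At equilibrium, absorbed power = emitted power.
Absorbing cross-section = πr² = 4.729×10⁻⁷ m²; emitting surface = 4πr² = 1.892×10⁻⁶ m² (ratio 4).
εS·A_cross = εσ·A_surf·T⁴  ⇒  T⁴ = S/(4σ)   (ε cancels).
T⁴ = 381/(4·5.67×10⁻⁸) = 1.680×10⁹ K⁴.
T = (1.680×10⁹)^(1/4).

T ≈ 202 K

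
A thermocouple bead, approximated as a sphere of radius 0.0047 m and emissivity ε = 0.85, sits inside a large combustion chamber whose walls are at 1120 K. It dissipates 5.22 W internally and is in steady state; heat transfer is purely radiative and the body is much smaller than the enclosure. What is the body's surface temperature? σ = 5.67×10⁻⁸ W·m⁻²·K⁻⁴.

T ≈ 1180 K

For a small grey body in a large enclosure, net radiated power = εσA(T⁴ − T_w⁴).
Steady state: P = εσA(T⁴ − T_w⁴) with A = 4πr² = 2.776×10⁻⁴ m².
T⁴ = P/(εσA) + T_w⁴ = 5.22/(0.85·5.67×10⁻⁸·2.776×10⁻⁴) + (1120)⁴
    = 3.902×10¹¹ + 1.574×10¹² = 1.964×10¹² K⁴.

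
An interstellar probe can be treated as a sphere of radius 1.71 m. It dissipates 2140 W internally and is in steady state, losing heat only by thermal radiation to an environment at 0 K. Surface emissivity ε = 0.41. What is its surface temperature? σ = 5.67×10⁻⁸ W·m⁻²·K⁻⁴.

Steady state: internal power = radiated power, P = εσA T⁴.
Radiating area A = 4πr² = 36.75 m².
T⁴ = P/(εσA) = 2140/(0.41·5.67×10⁻⁸·36.75) = 2.505×10⁹ K⁴.
T = (2.505×10⁹)^(1/4).

T ≈ 224 K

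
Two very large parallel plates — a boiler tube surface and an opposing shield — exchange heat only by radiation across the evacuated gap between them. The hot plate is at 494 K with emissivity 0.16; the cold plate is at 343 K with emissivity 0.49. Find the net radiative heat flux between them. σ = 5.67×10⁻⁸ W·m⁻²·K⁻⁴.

For two infinite grey parallel plates, q = σ(T₁⁴ − T₂⁴)/(1/ε₁ + 1/ε₂ − 1).
T₁⁴ − T₂⁴ = 5.955×10¹⁰ − 1.384×10¹⁰ = 4.571×10¹⁰ K⁴.
1/ε₁ + 1/ε₂ − 1 = 6.250 + 2.041 − 1 = 7.291.
q = 5.67×10⁻⁸ × 4.571×10¹⁰ / 7.291.

q ≈ 356 W/m²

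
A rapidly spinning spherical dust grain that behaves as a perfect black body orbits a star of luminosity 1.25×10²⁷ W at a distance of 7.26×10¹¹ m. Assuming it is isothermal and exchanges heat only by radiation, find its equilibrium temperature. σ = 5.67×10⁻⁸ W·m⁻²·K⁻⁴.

First find the stellar flux at distance d: S = L/(4πd²) = 1.25×10²⁷/(4π·(7.26×10¹¹)²) = 188.7 W/m².
For an isothermal sphere, absorbed (1−a)S·πr² = emitted σ·4πr²·T⁴, so T⁴ = (1−a)S/(4σ).
T⁴ = 1.00·188.7/(4·5.67×10⁻⁸) = 8.321×10⁸ K⁴.

T ≈ 170 K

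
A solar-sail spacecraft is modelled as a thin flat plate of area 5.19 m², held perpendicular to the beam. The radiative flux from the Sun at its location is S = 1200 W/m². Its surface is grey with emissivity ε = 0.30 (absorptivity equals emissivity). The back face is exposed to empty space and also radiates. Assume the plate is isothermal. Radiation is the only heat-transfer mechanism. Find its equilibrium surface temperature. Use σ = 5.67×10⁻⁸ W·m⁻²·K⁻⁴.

At equilibrium, absorbed power = emitted power.
Absorbing cross-section = A = 5.190 m²; emitting surface = 2A = 10.38 m² (ratio 2).
εS·A_cross = εσ·A_surf·T⁴  ⇒  T⁴ = S/(2σ)   (ε cancels).
T⁴ = 1200/(2·5.67×10⁻⁸) = 1.058×10¹⁰ K⁴.
T = (1.058×10¹⁰)^(1/4).

T ≈ 321 K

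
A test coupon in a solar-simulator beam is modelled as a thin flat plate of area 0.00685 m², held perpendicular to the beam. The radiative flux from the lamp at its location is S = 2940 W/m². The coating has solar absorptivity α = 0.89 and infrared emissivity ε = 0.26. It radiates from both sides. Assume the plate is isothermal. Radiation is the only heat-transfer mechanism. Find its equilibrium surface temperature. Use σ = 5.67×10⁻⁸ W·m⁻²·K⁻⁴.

At equilibrium, absorbed power = emitted power.
Absorbing cross-section = A = 0.006850 m²; emitting surface = 2A = 0.01370 m² (ratio 2).
αS·A_cross = εσ·A_surf·T⁴  ⇒  T⁴ = αS/(ε·2σ).
T⁴ = 0.890·2940/(0.26·2·5.67×10⁻⁸) = 8.875×10¹⁰ K⁴.
T = (8.875×10¹⁰)^(1/4).

T ≈ 546 K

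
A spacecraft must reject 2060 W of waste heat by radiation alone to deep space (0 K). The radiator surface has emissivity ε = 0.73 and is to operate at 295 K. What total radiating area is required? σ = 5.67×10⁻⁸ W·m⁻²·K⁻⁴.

A ≈ 6.57 m²

P = εσA T⁴ ⇒ A = P/(εσT⁴).
T⁴ = 7.573×10⁹ K⁴.
A = 2060/(0.73 × 5.67×10⁻⁸ × 7.573×10⁹).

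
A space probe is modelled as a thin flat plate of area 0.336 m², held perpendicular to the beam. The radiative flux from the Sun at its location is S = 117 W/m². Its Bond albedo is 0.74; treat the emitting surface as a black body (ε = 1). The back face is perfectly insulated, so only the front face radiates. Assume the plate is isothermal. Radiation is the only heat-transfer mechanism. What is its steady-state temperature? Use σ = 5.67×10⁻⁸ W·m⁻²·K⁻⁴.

T ≈ 152 K

At equilibrium, absorbed power = emitted power.
Absorbing cross-section = A = 0.3360 m²; emitting surface = A = 0.3360 m² (ratio 1).
(1−a)S·A_cross = εσ·A_surf·T⁴  ⇒  T⁴ = (1−a)S/(1σ).
T⁴ = 0.260·117/(1·5.67×10⁻⁸) = 5.365×10⁸ K⁴.
T = (5.365×10⁸)^(1/4).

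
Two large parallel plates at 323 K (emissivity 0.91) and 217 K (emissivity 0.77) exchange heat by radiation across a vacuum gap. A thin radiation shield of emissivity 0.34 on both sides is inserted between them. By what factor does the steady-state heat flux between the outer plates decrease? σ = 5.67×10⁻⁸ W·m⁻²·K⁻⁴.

Without shield: q₀ = σΔ(T⁴)/(1/ε₁+1/ε₂−1) with denominator 1.398.
With shield the two gaps are in series; the resistances add: (1/ε₁+1/ε_s−1)+(1/ε_s+1/ε₂−1) = 3.040+3.240 = 6.280.
Heat-flux ratio q₀/q = 6.280/1.398.

factor ≈ 4.49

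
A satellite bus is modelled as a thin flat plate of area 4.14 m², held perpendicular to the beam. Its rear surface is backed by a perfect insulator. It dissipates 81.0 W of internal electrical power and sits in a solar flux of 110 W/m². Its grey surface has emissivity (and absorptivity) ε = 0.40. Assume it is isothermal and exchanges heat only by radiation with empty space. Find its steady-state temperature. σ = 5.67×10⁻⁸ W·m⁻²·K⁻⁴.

At steady state, absorbed solar power + internal power = radiated power.
Absorbed: α·S·A_cross = 0.40·110·4.140 = 182.2 W (cross-section A).
Total input = 182.2 + 81.0 = 263.2 W.
Radiated: εσ·A_surf·T⁴ with A_surf = A = 4.140 m².
T⁴ = 263.2/(0.40·5.67×10⁻⁸·4.140) = 2.803×10⁹ K⁴.

T ≈ 230 K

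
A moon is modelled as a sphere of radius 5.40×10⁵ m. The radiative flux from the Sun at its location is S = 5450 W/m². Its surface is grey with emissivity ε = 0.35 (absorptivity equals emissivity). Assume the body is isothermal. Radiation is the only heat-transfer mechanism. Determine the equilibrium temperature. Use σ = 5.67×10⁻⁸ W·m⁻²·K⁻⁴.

At equilibrium, absorbed power = emitted power.
Absorbing cross-section = πr² = 9.161×10¹¹ m²; emitting surface = 4πr² = 3.664×10¹² m² (ratio 4).
εS·A_cross = εσ·A_surf·T⁴  ⇒  T⁴ = S/(4σ)   (ε cancels).
T⁴ = 5450/(4·5.67×10⁻⁸) = 2.403×10¹⁰ K⁴.
T = (2.403×10¹⁰)^(1/4).

T ≈ 394 K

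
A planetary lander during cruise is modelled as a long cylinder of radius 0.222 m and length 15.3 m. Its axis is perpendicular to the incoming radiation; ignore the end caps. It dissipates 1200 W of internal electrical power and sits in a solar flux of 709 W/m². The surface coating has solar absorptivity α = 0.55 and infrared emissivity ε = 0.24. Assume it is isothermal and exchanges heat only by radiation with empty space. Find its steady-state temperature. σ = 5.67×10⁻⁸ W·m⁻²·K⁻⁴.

At steady state, absorbed solar power + internal power = radiated power.
Absorbed: α·S·A_cross = 0.55·709·6.793 = 2649 W (cross-section 2rL).
Total input = 2649 + 1200 = 3849 W.
Radiated: εσ·A_surf·T⁴ with A_surf = 2πrL = 21.34 m².
T⁴ = 3849/(0.24·5.67×10⁻⁸·21.34) = 1.325×10¹⁰ K⁴.

T ≈ 339 K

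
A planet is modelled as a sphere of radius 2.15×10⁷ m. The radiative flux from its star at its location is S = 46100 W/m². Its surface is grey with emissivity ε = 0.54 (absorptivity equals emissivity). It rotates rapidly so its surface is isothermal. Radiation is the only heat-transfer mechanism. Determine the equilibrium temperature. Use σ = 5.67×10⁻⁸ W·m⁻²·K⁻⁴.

At equilibrium, absorbed power = emitted power.
Absorbing cross-section = πr² = 1.452×10¹⁵ m²; emitting surface = 4πr² = 5.809×10¹⁵ m² (ratio 4).
εS·A_cross = εσ·A_surf·T⁴  ⇒  T⁴ = S/(4σ)   (ε cancels).
T⁴ = 46100/(4·5.67×10⁻⁸) = 2.033×10¹¹ K⁴.
T = (2.033×10¹¹)^(1/4).

T ≈ 671 K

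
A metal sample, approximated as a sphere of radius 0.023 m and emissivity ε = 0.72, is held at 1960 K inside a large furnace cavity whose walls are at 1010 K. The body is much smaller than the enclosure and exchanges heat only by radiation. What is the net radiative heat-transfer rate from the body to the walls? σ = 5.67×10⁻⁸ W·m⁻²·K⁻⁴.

For a small grey body in a large enclosure: P_net = εσA(T_body⁴ − T_wall⁴).
A = 4πr² = 0.006648 m²; T_body⁴ − T_wall⁴ = 1.476×10¹³ − 1.041×10¹² = 1.372×10¹³ K⁴.
|P_net| = 0.72·5.67×10⁻⁸·0.006648·1.372×10¹³.

P_net ≈ 3720 W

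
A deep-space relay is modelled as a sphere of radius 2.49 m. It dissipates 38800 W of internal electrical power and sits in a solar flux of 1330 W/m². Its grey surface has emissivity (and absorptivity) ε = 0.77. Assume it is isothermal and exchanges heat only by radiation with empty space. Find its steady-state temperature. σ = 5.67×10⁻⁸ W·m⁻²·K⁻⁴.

At steady state, absorbed solar power + internal power = radiated power.
Absorbed: α·S·A_cross = 0.77·1330·19.48 = 19950 W (cross-section πr²).
Total input = 19950 + 38800 = 58750 W.
Radiated: εσ·A_surf·T⁴ with A_surf = 4πr² = 77.91 m².
T⁴ = 58750/(0.77·5.67×10⁻⁸·77.91) = 1.727×10¹⁰ K⁴.

T ≈ 363 K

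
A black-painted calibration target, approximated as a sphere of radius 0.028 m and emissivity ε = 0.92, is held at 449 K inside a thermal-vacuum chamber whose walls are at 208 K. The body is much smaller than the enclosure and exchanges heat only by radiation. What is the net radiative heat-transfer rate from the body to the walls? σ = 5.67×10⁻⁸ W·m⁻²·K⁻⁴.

P_net ≈ 19.9 W

For a small grey body in a large enclosure: P_net = εσA(T_body⁴ − T_wall⁴).
A = 4πr² = 0.009852 m²; T_body⁴ − T_wall⁴ = 4.064×10¹⁰ − 1.872×10⁹ = 3.877×10¹⁰ K⁴.
|P_net| = 0.92·5.67×10⁻⁸·0.009852·3.877×10¹⁰.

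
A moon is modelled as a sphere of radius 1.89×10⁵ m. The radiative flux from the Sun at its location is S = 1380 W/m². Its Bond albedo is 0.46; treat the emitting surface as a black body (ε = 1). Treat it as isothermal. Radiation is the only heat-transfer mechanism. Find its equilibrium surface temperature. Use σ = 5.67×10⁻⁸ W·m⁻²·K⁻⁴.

T ≈ 239 K

At equilibrium, absorbed power = emitted power.
Absorbing cross-section = πr² = 1.122×10¹¹ m²; emitting surface = 4πr² = 4.489×10¹¹ m² (ratio 4).
(1−a)S·A_cross = εσ·A_surf·T⁴  ⇒  T⁴ = (1−a)S/(4σ).
T⁴ = 0.540·1380/(4·5.67×10⁻⁸) = 3.286×10⁹ K⁴.
T = (3.286×10⁹)^(1/4).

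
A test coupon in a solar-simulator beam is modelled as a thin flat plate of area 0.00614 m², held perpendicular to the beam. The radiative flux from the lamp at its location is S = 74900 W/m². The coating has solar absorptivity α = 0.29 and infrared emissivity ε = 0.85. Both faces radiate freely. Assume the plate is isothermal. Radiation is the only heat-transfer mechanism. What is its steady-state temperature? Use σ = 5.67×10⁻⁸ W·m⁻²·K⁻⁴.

At equilibrium, absorbed power = emitted power.
Absorbing cross-section = A = 0.006140 m²; emitting surface = 2A = 0.01228 m² (ratio 2).
αS·A_cross = εσ·A_surf·T⁴  ⇒  T⁴ = αS/(ε·2σ).
T⁴ = 0.290·74900/(0.85·2·5.67×10⁻⁸) = 2.253×10¹¹ K⁴.
T = (2.253×10¹¹)^(1/4).

T ≈ 689 K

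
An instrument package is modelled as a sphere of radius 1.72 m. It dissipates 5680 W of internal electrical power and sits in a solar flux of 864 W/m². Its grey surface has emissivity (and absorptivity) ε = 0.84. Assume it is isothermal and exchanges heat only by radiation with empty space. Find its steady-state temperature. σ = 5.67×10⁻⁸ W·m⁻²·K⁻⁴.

At steady state, absorbed solar power + internal power = radiated power.
Absorbed: α·S·A_cross = 0.84·864·9.294 = 6745 W (cross-section πr²).
Total input = 6745 + 5680 = 12430 W.
Radiated: εσ·A_surf·T⁴ with A_surf = 4πr² = 37.18 m².
T⁴ = 12430/(0.84·5.67×10⁻⁸·37.18) = 7.017×10⁹ K⁴.

T ≈ 289 K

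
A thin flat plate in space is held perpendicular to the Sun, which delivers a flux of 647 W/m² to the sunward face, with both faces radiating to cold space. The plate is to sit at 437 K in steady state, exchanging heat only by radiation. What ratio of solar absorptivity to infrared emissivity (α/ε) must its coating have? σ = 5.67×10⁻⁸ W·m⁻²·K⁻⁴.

α/ε ≈ 6.39

Balance: αS·A = εσ·2A·T⁴ ⇒ α/ε = 2σT⁴/S.
α/ε = 2·5.67×10⁻⁸·(437)⁴/647 = 2·5.67×10⁻⁸·3.647×10¹⁰/647.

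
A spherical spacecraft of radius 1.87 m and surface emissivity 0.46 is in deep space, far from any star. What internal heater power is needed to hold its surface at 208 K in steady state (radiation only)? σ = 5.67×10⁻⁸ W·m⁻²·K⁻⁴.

P = εσ·4πr²·T⁴.
4πr² = 43.94 m²; T⁴ = 1.872×10⁹ K⁴.
P = 0.46·5.67×10⁻⁸·43.94·1.872×10⁹.

P ≈ 2150 W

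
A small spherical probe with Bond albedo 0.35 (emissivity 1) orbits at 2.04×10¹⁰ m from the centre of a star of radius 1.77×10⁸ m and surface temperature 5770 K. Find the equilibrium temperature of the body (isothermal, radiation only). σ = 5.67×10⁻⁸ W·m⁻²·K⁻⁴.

T ≈ 341 K

The star's surface emits σT_*⁴; at distance d the flux is S = σT_*⁴(R_*/d)².
S = 5.67×10⁻⁸·(5770)⁴·(1.77×10⁸/2.04×10¹⁰)² = 4731 W/m².
For an isothermal sphere T⁴ = (1−a)S/(4σ) = 1.356×10¹⁰ K⁴.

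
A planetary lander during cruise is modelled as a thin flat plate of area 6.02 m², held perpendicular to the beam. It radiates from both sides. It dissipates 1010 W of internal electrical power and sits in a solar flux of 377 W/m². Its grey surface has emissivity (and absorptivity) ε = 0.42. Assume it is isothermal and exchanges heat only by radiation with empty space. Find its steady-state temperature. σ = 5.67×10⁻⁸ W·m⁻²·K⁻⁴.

At steady state, absorbed solar power + internal power = radiated power.
Absorbed: α·S·A_cross = 0.42·377·6.020 = 953.2 W (cross-section A).
Total input = 953.2 + 1010 = 1963 W.
Radiated: εσ·A_surf·T⁴ with A_surf = 2A = 12.04 m².
T⁴ = 1963/(0.42·5.67×10⁻⁸·12.04) = 6.847×10⁹ K⁴.

T ≈ 288 K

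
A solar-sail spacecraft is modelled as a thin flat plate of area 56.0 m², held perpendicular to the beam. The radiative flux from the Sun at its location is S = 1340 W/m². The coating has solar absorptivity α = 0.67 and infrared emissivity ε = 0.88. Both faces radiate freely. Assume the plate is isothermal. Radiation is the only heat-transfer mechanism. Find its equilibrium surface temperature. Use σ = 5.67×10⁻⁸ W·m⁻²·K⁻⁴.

T ≈ 308 K

At equilibrium, absorbed power = emitted power.
Absorbing cross-section = A = 56.00 m²; emitting surface = 2A = 112.0 m² (ratio 2).
αS·A_cross = εσ·A_surf·T⁴  ⇒  T⁴ = αS/(ε·2σ).
T⁴ = 0.670·1340/(0.88·2·5.67×10⁻⁸) = 8.997×10⁹ K⁴.
T = (8.997×10⁹)^(1/4).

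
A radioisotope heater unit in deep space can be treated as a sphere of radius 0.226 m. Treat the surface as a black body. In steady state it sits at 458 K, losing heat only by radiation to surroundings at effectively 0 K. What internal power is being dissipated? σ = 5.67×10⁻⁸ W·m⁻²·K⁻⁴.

P ≈ 1600 W

Steady state: P = εσA T⁴.
A = 4πr² = 0.6418 m²; T⁴ = (458)⁴ = 4.400×10¹⁰ K⁴.
P = 1.0 × 5.67×10⁻⁸ × 0.6418 × 4.400×10¹⁰.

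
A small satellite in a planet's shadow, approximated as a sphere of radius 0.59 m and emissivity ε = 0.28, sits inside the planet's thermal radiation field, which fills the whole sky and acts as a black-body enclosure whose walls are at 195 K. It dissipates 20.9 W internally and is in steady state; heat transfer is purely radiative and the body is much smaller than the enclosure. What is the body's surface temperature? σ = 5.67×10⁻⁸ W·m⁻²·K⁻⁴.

T ≈ 204 K

For a small grey body in a large enclosure, net radiated power = εσA(T⁴ − T_w⁴).
Steady state: P = εσA(T⁴ − T_w⁴) with A = 4πr² = 4.374 m².
T⁴ = P/(εσA) + T_w⁴ = 20.9/(0.28·5.67×10⁻⁸·4.374) + (195)⁴
    = 3.009×10⁸ + 1.446×10⁹ = 1.747×10⁹ K⁴.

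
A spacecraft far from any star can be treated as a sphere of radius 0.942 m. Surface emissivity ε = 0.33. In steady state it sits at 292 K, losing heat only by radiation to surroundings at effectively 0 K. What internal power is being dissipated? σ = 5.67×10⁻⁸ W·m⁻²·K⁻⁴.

Steady state: P = εσA T⁴.
A = 4πr² = 11.15 m²; T⁴ = (292)⁴ = 7.270×10⁹ K⁴.
P = 0.33 × 5.67×10⁻⁸ × 11.15 × 7.270×10⁹.

P ≈ 1520 W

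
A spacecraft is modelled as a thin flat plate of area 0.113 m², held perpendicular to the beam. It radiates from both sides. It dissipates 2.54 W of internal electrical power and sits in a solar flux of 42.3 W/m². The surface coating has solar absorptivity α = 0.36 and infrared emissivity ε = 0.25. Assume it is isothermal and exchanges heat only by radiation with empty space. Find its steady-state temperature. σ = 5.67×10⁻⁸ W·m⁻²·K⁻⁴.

At steady state, absorbed solar power + internal power = radiated power.
Absorbed: α·S·A_cross = 0.36·42.3·0.1130 = 1.721 W (cross-section A).
Total input = 1.721 + 2.54 = 4.261 W.
Radiated: εσ·A_surf·T⁴ with A_surf = 2A = 0.2260 m².
T⁴ = 4.261/(0.25·5.67×10⁻⁸·0.2260) = 1.330×10⁹ K⁴.

T ≈ 191 K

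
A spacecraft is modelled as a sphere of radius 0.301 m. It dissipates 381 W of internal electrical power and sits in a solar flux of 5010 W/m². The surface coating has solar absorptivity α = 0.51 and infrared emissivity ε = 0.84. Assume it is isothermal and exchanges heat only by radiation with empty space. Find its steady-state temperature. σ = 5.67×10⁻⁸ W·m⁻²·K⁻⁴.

T ≈ 378 K

At steady state, absorbed solar power + internal power = radiated power.
Absorbed: α·S·A_cross = 0.51·5010·0.2846 = 727.3 W (cross-section πr²).
Total input = 727.3 + 381 = 1108 W.
Radiated: εσ·A_surf·T⁴ with A_surf = 4πr² = 1.139 m².
T⁴ = 1108/(0.84·5.67×10⁻⁸·1.139) = 2.044×10¹⁰ K⁴.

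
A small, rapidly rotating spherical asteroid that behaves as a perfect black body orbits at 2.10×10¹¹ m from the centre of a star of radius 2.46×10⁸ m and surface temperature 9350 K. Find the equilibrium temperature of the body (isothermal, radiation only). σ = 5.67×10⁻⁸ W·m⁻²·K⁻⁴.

T ≈ 226 K

The star's surface emits σT_*⁴; at distance d the flux is S = σT_*⁴(R_*/d)².
S = 5.67×10⁻⁸·(9350)⁴·(2.46×10⁸/2.10×10¹¹)² = 594.6 W/m².
For an isothermal sphere T⁴ = (1−a)S/(4σ) = 2.622×10⁹ K⁴.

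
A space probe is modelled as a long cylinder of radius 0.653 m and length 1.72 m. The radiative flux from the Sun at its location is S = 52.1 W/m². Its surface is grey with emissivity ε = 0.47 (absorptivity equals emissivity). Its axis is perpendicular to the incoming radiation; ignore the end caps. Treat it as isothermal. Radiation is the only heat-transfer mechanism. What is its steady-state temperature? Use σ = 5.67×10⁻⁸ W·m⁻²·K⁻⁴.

T ≈ 131 K

At equilibrium, absorbed power = emitted power.
Absorbing cross-section = 2rL = 2.246 m²; emitting surface = 2πrL = 7.057 m² (ratio π).
εS·A_cross = εσ·A_surf·T⁴  ⇒  T⁴ = S/(πσ)   (ε cancels).
T⁴ = 52.1/(π·5.67×10⁻⁸) = 2.925×10⁸ K⁴.
T = (2.925×10⁸)^(1/4).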